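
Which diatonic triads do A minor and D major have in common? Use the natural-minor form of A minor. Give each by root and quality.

Triads in A minor (natural minor): Am (i), Bdim (ii°), C (III), Dm (iv), Em (v), F (VI), G (VII).
Triads in D major: D (I), Em (ii), F♯m (iii), G (IV), A (V), Bm (vi), C♯dim (vii°).
Shared triads with their functions: Em (v in A minor, ii in D major); G (VII in A minor, IV in D major).

Em, G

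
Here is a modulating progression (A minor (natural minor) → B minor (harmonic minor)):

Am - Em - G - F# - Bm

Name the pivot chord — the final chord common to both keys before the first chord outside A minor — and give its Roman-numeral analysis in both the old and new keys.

G — VII in A minor, VI in B minor

Chords diatonic to A minor: Am, Bdim, C, Dm, Em, F, G.
Reading the progression, the first chord not in that set is F#, so the modulation leaves A minor there.
The chord immediately before F# is G, which is diatonic to both keys: VII in A minor and VI in B minor.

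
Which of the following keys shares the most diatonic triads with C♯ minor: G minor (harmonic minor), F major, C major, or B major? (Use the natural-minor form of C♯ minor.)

Triads of C♯ minor (natural minor): C♯m (i), D♯dim (ii°), E (III), F♯m (iv), G♯m (v), A (VI), B (VII).
G minor (harmonic minor) shares 0: none.
F major shares 0: none.
C major shares 0: none.
B major shares 4: C♯m, E, G♯m, B.
The most common triads (4) are shared with B major.

B major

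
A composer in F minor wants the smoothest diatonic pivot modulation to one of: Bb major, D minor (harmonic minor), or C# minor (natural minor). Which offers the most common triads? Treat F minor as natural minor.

Bb major

Triads of F minor (natural minor): F minor (i), G diminished (ii°), Ab major (III), Bb minor (iv), C minor (v), Db major (VI), Eb major (VII).
Bb major shares 2: Cm, Eb.
D minor (harmonic minor) shares 0: none.
C# minor (natural minor) shares 0: none.
The most common triads (2) are shared with Bb major.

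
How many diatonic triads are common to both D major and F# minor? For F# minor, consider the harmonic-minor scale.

Diatonic triads of D major: D (I), Em (ii), F#m (iii), G (IV), A (V), Bm (vi), C#dim (vii°).
Diatonic triads of F# minor (harmonic minor): F#m (i), G#dim (ii°), Aaug (III+), Bm (iv), C# (V), D (VI), E#dim (vii°).
Matching root and quality in both lists: D, F#m, Bm.
That gives 3 common triads.

3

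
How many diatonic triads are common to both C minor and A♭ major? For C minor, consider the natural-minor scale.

Diatonic triads of C minor (natural minor): C minor (i), D diminished (ii°), E♭ major (III), F minor (iv), G minor (v), A♭ major (VI), B♭ major (VII).
Diatonic triads of A♭ major: A♭ major (I), B♭ minor (ii), C minor (iii), D♭ major (IV), E♭ major (V), F minor (vi), G diminished (vii°).
Matching root and quality in both lists: C minor, E♭ major, F minor, A♭ major.
That gives 4 common triads.

4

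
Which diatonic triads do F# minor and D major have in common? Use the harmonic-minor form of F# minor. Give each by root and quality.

F#m, Bm, D

Triads in F# minor (harmonic minor): F# minor (i), G# diminished (ii°), A augmented (III+), B minor (iv), C# major (V), D major (VI), E# diminished (vii°).
Triads in D major: D major (I), E minor (ii), F# minor (iii), G major (IV), A major (V), B minor (vi), C# diminished (vii°).
Shared triads with their functions: F# minor (i in F# minor, iii in D major); B minor (iv in F# minor, vi in D major); D major (VI in F# minor, I in D major).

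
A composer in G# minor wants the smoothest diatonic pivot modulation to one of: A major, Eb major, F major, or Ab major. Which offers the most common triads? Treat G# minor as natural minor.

A major

Triads of G# minor (natural minor): G# minor (i), A# diminished (ii°), B major (III), C# minor (iv), D# minor (v), E major (VI), F# major (VII).
A major shares 2: C#m, E.
Eb major shares 0: none.
F major shares 0: none.
Ab major shares 0: none.
The most common triads (2) are shared with A major.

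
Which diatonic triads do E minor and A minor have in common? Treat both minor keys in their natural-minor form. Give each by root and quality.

Triads in E minor (natural minor): E minor (i), F# diminished (ii°), G major (III), A minor (iv), B minor (v), C major (VI), D major (VII).
Triads in A minor (natural minor): A minor (i), B diminished (ii°), C major (III), D minor (iv), E minor (v), F major (VI), G major (VII).
Shared triads with their functions: E minor (i in E minor, v in A minor); G major (III in E minor, VII in A minor); A minor (iv in E minor, i in A minor); C major (VI in E minor, III in A minor).

Em, G, Am, C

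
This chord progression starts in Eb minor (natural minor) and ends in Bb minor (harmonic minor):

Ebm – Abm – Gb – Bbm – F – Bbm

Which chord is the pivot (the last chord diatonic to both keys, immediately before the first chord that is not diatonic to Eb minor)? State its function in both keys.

Chords diatonic to Eb minor: Ebm, Fdim, Gb, Abm, Bbm, Cb, Db.
Reading the progression, the first chord not in that set is F, so the modulation leaves Eb minor there.
The chord immediately before F is Bbm, which is diatonic to both keys: v in Eb minor and i in Bb minor.

Bbm — v in Eb minor, i in Bb minor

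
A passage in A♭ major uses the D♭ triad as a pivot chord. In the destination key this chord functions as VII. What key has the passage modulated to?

E♭ minor

The numeral VII denotes a major triad on scale degree 7. With D♭ on degree 7, the tonic of the new key is E♭.
Degree 7 carries a major triad in natural-minor keys, so the destination is E♭ minor.
Check: the diatonic triads of E♭ minor (natural minor) are E♭m (i), Fdim (ii°), G♭ (III), A♭m (iv), B♭m (v), C♭ (VI), D♭ (VII) — D♭ is indeed VII.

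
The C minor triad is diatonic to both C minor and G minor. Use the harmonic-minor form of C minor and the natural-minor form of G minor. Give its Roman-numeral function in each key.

The scale of C minor (harmonic minor) is C D Eb F G Ab B; C is degree 1, and the triad built there (C-Eb-G) is minor, so it is i.
The scale of G minor (natural minor) is G A Bb C D Eb F; C is degree 4, and the triad built there (C-Eb-G) is minor, so it is iv.

i in C minor; iv in G minor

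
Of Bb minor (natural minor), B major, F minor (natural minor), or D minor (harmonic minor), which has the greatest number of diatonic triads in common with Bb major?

Triads of Bb major: Bb (I), Cm (ii), Dm (iii), Eb (IV), F (V), Gm (vi), Adim (vii°).
Bb minor (natural minor) shares 0: none.
B major shares 0: none.
F minor (natural minor) shares 2: Cm, Eb.
D minor (harmonic minor) shares 3: Bb, Dm, Gm.
The most common triads (3) are shared with D minor.

D minor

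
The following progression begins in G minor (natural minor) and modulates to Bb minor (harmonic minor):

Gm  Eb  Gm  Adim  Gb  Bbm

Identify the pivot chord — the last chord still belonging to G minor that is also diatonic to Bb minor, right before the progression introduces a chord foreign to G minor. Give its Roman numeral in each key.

Adim — ii° in G minor, vii° in Bb minor

Chords diatonic to G minor: Gm, Adim, Bb, Cm, Dm, Eb, F.
Reading the progression, the first chord not in that set is Gb, so the modulation leaves G minor there.
The chord immediately before Gb is Adim, which is diatonic to both keys: ii° in G minor and vii° in Bb minor.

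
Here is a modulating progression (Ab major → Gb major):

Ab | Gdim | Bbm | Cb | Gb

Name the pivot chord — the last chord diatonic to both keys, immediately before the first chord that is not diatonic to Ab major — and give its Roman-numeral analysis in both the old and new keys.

Chords diatonic to Ab major: Ab, Bbm, Cm, Db, Eb, Fm, Gdim.
Reading the progression, the first chord not in that set is Cb, so the modulation leaves Ab major there.
The chord immediately before Cb is Bbm, which is diatonic to both keys: ii in Ab major and iii in Gb major.

Bbm — ii in Ab major, iii in Gb major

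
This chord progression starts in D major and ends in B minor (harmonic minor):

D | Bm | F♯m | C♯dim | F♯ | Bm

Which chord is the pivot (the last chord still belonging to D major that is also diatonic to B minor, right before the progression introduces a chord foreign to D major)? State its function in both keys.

Chords diatonic to D major: D, Em, F♯m, G, A, Bm, C♯dim.
Reading the progression, the first chord not in that set is F♯, so the modulation leaves D major there.
The chord immediately before F♯ is C♯dim, which is diatonic to both keys: vii° in D major and ii° in B minor.

C♯dim — vii° in D major, ii° in B minor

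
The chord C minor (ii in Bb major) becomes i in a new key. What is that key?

C minor

The numeral i denotes a minor triad on scale degree 1. With C on degree 1, the tonic of the new key is C.
Degree 1 carries a minor triad in minor keys, so the destination is C minor.
Check: the diatonic triads of C minor (natural minor) are Cm (i), Ddim (ii°), Eb (III), Fm (iv), Gm (v), Ab (VI), Bb (VII) — C minor is indeed i.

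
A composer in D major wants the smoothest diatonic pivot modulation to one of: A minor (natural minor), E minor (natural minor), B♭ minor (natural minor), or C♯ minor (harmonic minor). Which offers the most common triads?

E minor

Triads of D major: D major (I), E minor (ii), F♯ minor (iii), G major (IV), A major (V), B minor (vi), C♯ diminished (vii°).
A minor (natural minor) shares 2: Em, G.
E minor (natural minor) shares 4: D, Em, G, Bm.
B♭ minor (natural minor) shares 0: none.
C♯ minor (harmonic minor) shares 2: F♯m, A.
The most common triads (4) are shared with E minor.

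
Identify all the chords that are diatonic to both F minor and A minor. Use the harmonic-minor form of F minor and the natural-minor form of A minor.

Triads in F minor (harmonic minor): Fm (i), Gdim (ii°), A♭aug (III+), B♭m (iv), C (V), D♭ (VI), Edim (vii°).
Triads in A minor (natural minor): Am (i), Bdim (ii°), C (III), Dm (iv), Em (v), F (VI), G (VII).
Shared triads with their functions: C (V in F minor, III in A minor).

C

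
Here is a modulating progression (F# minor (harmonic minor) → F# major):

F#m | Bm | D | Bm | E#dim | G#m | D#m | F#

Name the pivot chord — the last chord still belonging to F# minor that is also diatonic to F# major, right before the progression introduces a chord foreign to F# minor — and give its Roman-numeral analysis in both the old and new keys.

E#dim — vii° in F# minor, vii° in F# major

Chords diatonic to F# minor: F#m, G#dim, Aaug, Bm, C#, D, E#dim.
Reading the progression, the first chord not in that set is G#m, so the modulation leaves F# minor there.
The chord immediately before G#m is E#dim, which is diatonic to both keys: vii° in F# minor and vii° in F# major.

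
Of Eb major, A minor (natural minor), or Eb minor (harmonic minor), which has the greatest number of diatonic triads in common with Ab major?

Eb major

Triads of Ab major: Ab (I), Bbm (ii), Cm (iii), Db (IV), Eb (V), Fm (vi), Gdim (vii°).
Eb major shares 4: Ab, Cm, Eb, Fm.
A minor (natural minor) shares 0: none.
Eb minor (harmonic minor) shares 0: none.
The most common triads (4) are shared with Eb major.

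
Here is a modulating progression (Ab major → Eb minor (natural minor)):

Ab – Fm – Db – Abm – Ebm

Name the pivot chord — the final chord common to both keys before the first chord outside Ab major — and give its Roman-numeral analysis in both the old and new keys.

Db — IV in Ab major, VII in Eb minor

Chords diatonic to Ab major: Ab, Bbm, Cm, Db, Eb, Fm, Gdim.
Reading the progression, the first chord not in that set is Abm, so the modulation leaves Ab major there.
The chord immediately before Abm is Db, which is diatonic to both keys: IV in Ab major and VII in Eb minor.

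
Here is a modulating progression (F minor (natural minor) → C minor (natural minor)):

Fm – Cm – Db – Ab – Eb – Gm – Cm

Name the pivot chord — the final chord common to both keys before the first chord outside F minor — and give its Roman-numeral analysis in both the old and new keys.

Chords diatonic to F minor: Fm, Gdim, Ab, Bbm, Cm, Db, Eb.
Reading the progression, the first chord not in that set is Gm, so the modulation leaves F minor there.
The chord immediately before Gm is Eb, which is diatonic to both keys: VII in F minor and III in C minor.

Eb — VII in F minor, III in C minor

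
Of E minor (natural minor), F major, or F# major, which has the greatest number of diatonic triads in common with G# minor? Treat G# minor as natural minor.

Triads of G# minor (natural minor): G#m (i), A#dim (ii°), B (III), C#m (iv), D#m (v), E (VI), F# (VII).
E minor (natural minor) shares 0: none.
F major shares 0: none.
F# major shares 4: G#m, B, D#m, F#.
The most common triads (4) are shared with F# major.

F# major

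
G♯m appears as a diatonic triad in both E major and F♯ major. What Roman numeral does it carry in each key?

The scale of E major is E F♯ G♯ A B C♯ D♯; G♯ is degree 3, and the triad built there (G♯-B-D♯) is minor, so it is iii.
The scale of F♯ major is F♯ G♯ A♯ B C♯ D♯ E♯; G♯ is degree 2, and the triad built there (G♯-B-D♯) is minor, so it is ii.

iii in E major; ii in F♯ major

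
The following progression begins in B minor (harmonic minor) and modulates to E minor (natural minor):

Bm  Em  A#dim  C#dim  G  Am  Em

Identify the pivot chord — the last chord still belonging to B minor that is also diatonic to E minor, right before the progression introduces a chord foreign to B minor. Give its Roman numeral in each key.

G — VI in B minor, III in E minor

Chords diatonic to B minor: Bm, C#dim, Daug, Em, F#, G, A#dim.
Reading the progression, the first chord not in that set is Am, so the modulation leaves B minor there.
The chord immediately before Am is G, which is diatonic to both keys: VI in B minor and III in E minor.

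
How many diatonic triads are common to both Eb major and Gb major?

Diatonic triads of Eb major: Eb major (I), F minor (ii), G minor (iii), Ab major (IV), Bb major (V), C minor (vi), D diminished (vii°).
Diatonic triads of Gb major: Gb major (I), Ab minor (ii), Bb minor (iii), Cb major (IV), Db major (V), Eb minor (vi), F diminished (vii°).
No triad has the same root and quality in both keys.

0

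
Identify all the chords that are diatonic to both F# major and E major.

Triads in F# major: F# (I), G#m (ii), A#m (iii), B (IV), C# (V), D#m (vi), E#dim (vii°).
Triads in E major: E (I), F#m (ii), G#m (iii), A (IV), B (V), C#m (vi), D#dim (vii°).
Shared triads with their functions: G#m (ii in F# major, iii in E major); B (IV in F# major, V in E major).

G#m, B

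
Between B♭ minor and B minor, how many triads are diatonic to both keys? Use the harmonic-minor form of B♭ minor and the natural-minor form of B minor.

Diatonic triads of B♭ minor (harmonic minor): B♭ minor (i), C diminished (ii°), D♭ augmented (III+), E♭ minor (iv), F major (V), G♭ major (VI), A diminished (vii°).
Diatonic triads of B minor (natural minor): B minor (i), C♯ diminished (ii°), D major (III), E minor (iv), F♯ minor (v), G major (VI), A major (VII).
No triad has the same root and quality in both keys.

0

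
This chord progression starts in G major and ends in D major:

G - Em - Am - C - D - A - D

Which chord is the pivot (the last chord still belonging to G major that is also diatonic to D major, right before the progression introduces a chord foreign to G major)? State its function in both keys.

Chords diatonic to G major: G, Am, Bm, C, D, Em, F♯dim.
Reading the progression, the first chord not in that set is A, so the modulation leaves G major there.
The chord immediately before A is D, which is diatonic to both keys: V in G major and I in D major.

D — V in G major, I in D major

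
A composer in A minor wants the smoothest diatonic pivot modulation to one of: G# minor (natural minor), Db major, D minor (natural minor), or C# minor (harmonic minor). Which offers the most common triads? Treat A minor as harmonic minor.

D minor

Triads of A minor (harmonic minor): A minor (i), B diminished (ii°), C augmented (III+), D minor (iv), E major (V), F major (VI), G# diminished (vii°).
G# minor (natural minor) shares 1: E.
Db major shares 0: none.
D minor (natural minor) shares 3: Am, Dm, F.
C# minor (harmonic minor) shares 0: none.
The most common triads (3) are shared with D minor.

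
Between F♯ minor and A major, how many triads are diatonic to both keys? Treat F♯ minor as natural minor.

Diatonic triads of F♯ minor (natural minor): F♯ minor (i), G♯ diminished (ii°), A major (III), B minor (iv), C♯ minor (v), D major (VI), E major (VII).
Diatonic triads of A major: A major (I), B minor (ii), C♯ minor (iii), D major (IV), E major (V), F♯ minor (vi), G♯ diminished (vii°).
Matching root and quality in both lists: F♯ minor, G♯ diminished, A major, B minor, C♯ minor, D major, E major.
That gives 7 common triads.

7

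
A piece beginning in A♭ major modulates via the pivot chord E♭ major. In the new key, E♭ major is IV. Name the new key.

The numeral IV denotes a major triad on scale degree 4. With E♭ on degree 4, the tonic of the new key is B♭.
Degree 4 carries a major triad in major keys, so the destination is B♭ major.
Check: the diatonic triads of B♭ major are B♭ (I), Cm (ii), Dm (iii), E♭ (IV), F (V), Gm (vi), Adim (vii°) — E♭ major is indeed IV.

B♭ major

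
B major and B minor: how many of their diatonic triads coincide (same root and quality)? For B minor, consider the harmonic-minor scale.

2

Diatonic triads of B major: B (I), C♯m (ii), D♯m (iii), E (IV), F♯ (V), G♯m (vi), A♯dim (vii°).
Diatonic triads of B minor (harmonic minor): Bm (i), C♯dim (ii°), Daug (III+), Em (iv), F♯ (V), G (VI), A♯dim (vii°).
Matching root and quality in both lists: F♯, A♯dim.
That gives 2 common triads.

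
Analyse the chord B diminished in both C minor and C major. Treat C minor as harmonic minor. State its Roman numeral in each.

vii° in C minor; vii° in C major

The scale of C minor (harmonic minor) is C D Eb F G Ab B; B is degree 7, and the triad built there (B-D-F) is diminished, so it is vii°.
The scale of C major is C D E F G A B; B is degree 7, and the triad built there (B-D-F) is diminished, so it is vii°.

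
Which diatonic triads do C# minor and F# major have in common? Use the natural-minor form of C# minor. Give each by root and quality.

G#m, B

Triads in C# minor (natural minor): C# minor (i), D# diminished (ii°), E major (III), F# minor (iv), G# minor (v), A major (VI), B major (VII).
Triads in F# major: F# major (I), G# minor (ii), A# minor (iii), B major (IV), C# major (V), D# minor (vi), E# diminished (vii°).
Shared triads with their functions: G# minor (v in C# minor, ii in F# major); B major (VII in C# minor, IV in F# major).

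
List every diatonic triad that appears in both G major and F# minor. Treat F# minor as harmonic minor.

Bm, D

Triads in G major: G (I), Am (ii), Bm (iii), C (IV), D (V), Em (vi), F#dim (vii°).
Triads in F# minor (harmonic minor): F#m (i), G#dim (ii°), Aaug (III+), Bm (iv), C# (V), D (VI), E#dim (vii°).
Shared triads with their functions: Bm (iii in G major, iv in F# minor); D (V in G major, VI in F# minor).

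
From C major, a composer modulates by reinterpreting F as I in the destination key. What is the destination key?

F major

The numeral I denotes a major triad on scale degree 1. With F on degree 1, the tonic of the new key is F.
Degree 1 carries a major triad in major keys, so the destination is F major.
Check: the diatonic triads of F major are F (I), Gm (ii), Am (iii), Bb (IV), C (V), Dm (vi), Edim (vii°) — F is indeed I.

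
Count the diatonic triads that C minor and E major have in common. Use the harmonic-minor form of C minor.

0

Diatonic triads of C minor (harmonic minor): Cm (i), Ddim (ii°), Ebaug (III+), Fm (iv), G (V), Ab (VI), Bdim (vii°).
Diatonic triads of E major: E (I), F#m (ii), G#m (iii), A (IV), B (V), C#m (vi), D#dim (vii°).
No triad has the same root and quality in both keys.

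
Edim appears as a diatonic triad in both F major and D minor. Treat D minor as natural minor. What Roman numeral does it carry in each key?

The scale of F major is F G A Bb C D E; E is degree 7, and the triad built there (E-G-Bb) is diminished, so it is vii°.
The scale of D minor (natural minor) is D E F G A Bb C; E is degree 2, and the triad built there (E-G-Bb) is diminished, so it is ii°.

vii° in F major; ii° in D minor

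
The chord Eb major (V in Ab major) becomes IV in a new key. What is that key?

Bb major

The numeral IV denotes a major triad on scale degree 4. With Eb on degree 4, the tonic of the new key is Bb.
Degree 4 carries a major triad in major keys, so the destination is Bb major.
Check: the diatonic triads of Bb major are Bb (I), Cm (ii), Dm (iii), Eb (IV), F (V), Gm (vi), Adim (vii°) — Eb major is indeed IV.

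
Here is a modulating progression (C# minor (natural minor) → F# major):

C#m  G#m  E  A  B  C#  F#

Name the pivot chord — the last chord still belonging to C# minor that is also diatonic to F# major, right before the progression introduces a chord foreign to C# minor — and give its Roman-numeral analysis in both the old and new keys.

B — VII in C# minor, IV in F# major

Chords diatonic to C# minor: C#m, D#dim, E, F#m, G#m, A, B.
Reading the progression, the first chord not in that set is C#, so the modulation leaves C# minor there.
The chord immediately before C# is B, which is diatonic to both keys: VII in C# minor and IV in F# major.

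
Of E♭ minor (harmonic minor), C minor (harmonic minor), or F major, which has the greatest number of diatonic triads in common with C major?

Triads of C major: C (I), Dm (ii), Em (iii), F (IV), G (V), Am (vi), Bdim (vii°).
E♭ minor (harmonic minor) shares 0: none.
C minor (harmonic minor) shares 2: G, Bdim.
F major shares 4: C, Dm, F, Am.
The most common triads (4) are shared with F major.

F major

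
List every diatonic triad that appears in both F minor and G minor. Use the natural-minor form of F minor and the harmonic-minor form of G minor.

Triads in F minor (natural minor): Fm (i), Gdim (ii°), Ab (III), Bbm (iv), Cm (v), Db (VI), Eb (VII).
Triads in G minor (harmonic minor): Gm (i), Adim (ii°), Bbaug (III+), Cm (iv), D (V), Eb (VI), F#dim (vii°).
Shared triads with their functions: Cm (v in F minor, iv in G minor); Eb (VII in F minor, VI in G minor).

Cm, Eb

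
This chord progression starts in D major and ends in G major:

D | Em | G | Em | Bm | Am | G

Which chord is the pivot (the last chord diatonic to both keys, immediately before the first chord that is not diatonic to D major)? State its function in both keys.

Chords diatonic to D major: D, Em, F#m, G, A, Bm, C#dim.
Reading the progression, the first chord not in that set is Am, so the modulation leaves D major there.
The chord immediately before Am is Bm, which is diatonic to both keys: vi in D major and iii in G major.

Bm — vi in D major, iii in G major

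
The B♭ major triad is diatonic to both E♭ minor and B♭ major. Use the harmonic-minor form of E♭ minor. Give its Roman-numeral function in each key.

The scale of E♭ minor (harmonic minor) is E♭ F G♭ A♭ B♭ C♭ D; B♭ is degree 5, and the triad built there (B♭-D-F) is major, so it is V.
The scale of B♭ major is B♭ C D E♭ F G A; B♭ is degree 1, and the triad built there (B♭-D-F) is major, so it is I.

V in E♭ minor; I in B♭ major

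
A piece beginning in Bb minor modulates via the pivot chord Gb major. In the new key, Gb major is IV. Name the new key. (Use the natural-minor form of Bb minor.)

Db major

The numeral IV denotes a major triad on scale degree 4. With Gb on degree 4, the tonic of the new key is Db.
Degree 4 carries a major triad in major keys, so the destination is Db major.
Check: the diatonic triads of Db major are Db (I), Ebm (ii), Fm (iii), Gb (IV), Ab (V), Bbm (vi), Cdim (vii°) — Gb major is indeed IV.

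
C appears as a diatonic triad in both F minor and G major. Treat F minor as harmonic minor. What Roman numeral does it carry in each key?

The scale of F minor (harmonic minor) is F G Ab Bb C Db E; C is degree 5, and the triad built there (C-E-G) is major, so it is V.
The scale of G major is G A B C D E F#; C is degree 4, and the triad built there (C-E-G) is major, so it is IV.

V in F minor; IV in G major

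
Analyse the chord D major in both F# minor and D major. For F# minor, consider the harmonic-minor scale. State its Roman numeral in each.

VI in F# minor; I in D major

The scale of F# minor (harmonic minor) is F# G# A B C# D E#; D is degree 6, and the triad built there (D-F#-A) is major, so it is VI.
The scale of D major is D E F# G A B C#; D is degree 1, and the triad built there (D-F#-A) is major, so it is I.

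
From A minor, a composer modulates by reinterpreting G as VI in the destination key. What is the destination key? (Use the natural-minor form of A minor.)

The numeral VI denotes a major triad on scale degree 6. With G on degree 6, the tonic of the new key is B.
Degree 6 carries a major triad in minor keys, so the destination is B minor.
Check: the diatonic triads of B minor (natural minor) are Bm (i), C#dim (ii°), D (III), Em (iv), F#m (v), G (VI), A (VII) — G is indeed VI.

B minor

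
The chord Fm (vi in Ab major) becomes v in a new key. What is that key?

Bb minor

The numeral v denotes a minor triad on scale degree 5. With F on degree 5, the tonic of the new key is Bb.
Degree 5 carries a minor triad in natural-minor keys, so the destination is Bb minor.
Check: the diatonic triads of Bb minor (natural minor) are Bbm (i), Cdim (ii°), Db (III), Ebm (iv), Fm (v), Gb (VI), Ab (VII) — Fm is indeed v.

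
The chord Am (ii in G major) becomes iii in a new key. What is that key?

The numeral iii denotes a minor triad on scale degree 3. With A on degree 3, the tonic of the new key is F.
Degree 3 carries a minor triad in major keys, so the destination is F major.
Check: the diatonic triads of F major are F (I), Gm (ii), Am (iii), Bb (IV), C (V), Dm (vi), Edim (vii°) — Am is indeed iii.

F major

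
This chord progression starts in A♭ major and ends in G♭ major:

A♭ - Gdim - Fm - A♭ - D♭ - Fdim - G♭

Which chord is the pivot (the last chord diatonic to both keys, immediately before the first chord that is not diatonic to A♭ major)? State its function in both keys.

D♭ — IV in A♭ major, V in G♭ major

Chords diatonic to A♭ major: A♭, B♭m, Cm, D♭, E♭, Fm, Gdim.
Reading the progression, the first chord not in that set is Fdim, so the modulation leaves A♭ major there.
The chord immediately before Fdim is D♭, which is diatonic to both keys: IV in A♭ major and V in G♭ major.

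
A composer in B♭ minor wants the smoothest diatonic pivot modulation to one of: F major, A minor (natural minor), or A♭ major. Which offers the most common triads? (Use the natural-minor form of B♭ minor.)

Triads of B♭ minor (natural minor): B♭ minor (i), C diminished (ii°), D♭ major (III), E♭ minor (iv), F minor (v), G♭ major (VI), A♭ major (VII).
F major shares 0: none.
A minor (natural minor) shares 0: none.
A♭ major shares 4: B♭m, D♭, Fm, A♭.
The most common triads (4) are shared with A♭ major.

A♭ major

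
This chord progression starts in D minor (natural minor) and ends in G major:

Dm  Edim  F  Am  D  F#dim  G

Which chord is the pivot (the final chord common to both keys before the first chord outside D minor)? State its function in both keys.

Am — v in D minor, ii in G major

Chords diatonic to D minor: Dm, Edim, F, Gm, Am, Bb, C.
Reading the progression, the first chord not in that set is D, so the modulation leaves D minor there.
The chord immediately before D is Am, which is diatonic to both keys: v in D minor and ii in G major.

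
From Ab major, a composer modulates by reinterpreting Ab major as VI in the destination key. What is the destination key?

The numeral VI denotes a major triad on scale degree 6. With Ab on degree 6, the tonic of the new key is C.
Degree 6 carries a major triad in minor keys, so the destination is C minor.
Check: the diatonic triads of C minor (natural minor) are Cm (i), Ddim (ii°), Eb (III), Fm (iv), Gm (v), Ab (VI), Bb (VII) — Ab major is indeed VI.

C minor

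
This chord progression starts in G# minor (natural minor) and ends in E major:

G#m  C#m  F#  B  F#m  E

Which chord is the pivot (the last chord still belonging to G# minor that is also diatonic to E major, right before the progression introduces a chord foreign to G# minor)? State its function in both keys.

B — III in G# minor, V in E major

Chords diatonic to G# minor: G#m, A#dim, B, C#m, D#m, E, F#.
Reading the progression, the first chord not in that set is F#m, so the modulation leaves G# minor there.
The chord immediately before F#m is B, which is diatonic to both keys: III in G# minor and V in E major.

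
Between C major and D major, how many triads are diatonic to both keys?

2

Diatonic triads of C major: C (I), Dm (ii), Em (iii), F (IV), G (V), Am (vi), Bdim (vii°).
Diatonic triads of D major: D (I), Em (ii), F#m (iii), G (IV), A (V), Bm (vi), C#dim (vii°).
Matching root and quality in both lists: Em, G.
That gives 2 common triads.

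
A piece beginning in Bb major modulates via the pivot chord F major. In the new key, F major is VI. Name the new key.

The numeral VI denotes a major triad on scale degree 6. With F on degree 6, the tonic of the new key is A.
Degree 6 carries a major triad in minor keys, so the destination is A minor.
Check: the diatonic triads of A minor (natural minor) are Am (i), Bdim (ii°), C (III), Dm (iv), Em (v), F (VI), G (VII) — F major is indeed VI.

A minor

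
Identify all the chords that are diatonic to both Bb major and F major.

Triads in Bb major: Bb major (I), C minor (ii), D minor (iii), Eb major (IV), F major (V), G minor (vi), A diminished (vii°).
Triads in F major: F major (I), G minor (ii), A minor (iii), Bb major (IV), C major (V), D minor (vi), E diminished (vii°).
Shared triads with their functions: Bb major (I in Bb major, IV in F major); D minor (iii in Bb major, vi in F major); F major (V in Bb major, I in F major); G minor (vi in Bb major, ii in F major).

Bb, Dm, F, Gm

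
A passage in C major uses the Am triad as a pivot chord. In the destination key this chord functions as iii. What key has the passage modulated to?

F major

The numeral iii denotes a minor triad on scale degree 3. With A on degree 3, the tonic of the new key is F.
Degree 3 carries a minor triad in major keys, so the destination is F major.
Check: the diatonic triads of F major are F (I), Gm (ii), Am (iii), Bb (IV), C (V), Dm (vi), Edim (vii°) — Am is indeed iii.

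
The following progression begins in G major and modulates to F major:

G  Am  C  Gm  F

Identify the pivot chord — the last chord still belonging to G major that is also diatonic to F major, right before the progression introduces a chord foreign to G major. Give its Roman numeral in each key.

C — IV in G major, V in F major

Chords diatonic to G major: G, Am, Bm, C, D, Em, F#dim.
Reading the progression, the first chord not in that set is Gm, so the modulation leaves G major there.
The chord immediately before Gm is C, which is diatonic to both keys: IV in G major and V in F major.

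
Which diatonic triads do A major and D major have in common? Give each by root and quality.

Triads in A major: A major (I), B minor (ii), C♯ minor (iii), D major (IV), E major (V), F♯ minor (vi), G♯ diminished (vii°).
Triads in D major: D major (I), E minor (ii), F♯ minor (iii), G major (IV), A major (V), B minor (vi), C♯ diminished (vii°).
Shared triads with their functions: A major (I in A major, V in D major); B minor (ii in A major, vi in D major); D major (IV in A major, I in D major); F♯ minor (vi in A major, iii in D major).

A, Bm, D, F♯m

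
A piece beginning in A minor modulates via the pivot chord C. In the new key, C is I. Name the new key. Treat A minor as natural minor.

C major

The numeral I denotes a major triad on scale degree 1. With C on degree 1, the tonic of the new key is C.
Degree 1 carries a major triad in major keys, so the destination is C major.
Check: the diatonic triads of C major are C (I), Dm (ii), Em (iii), F (IV), G (V), Am (vi), Bdim (vii°) — C is indeed I.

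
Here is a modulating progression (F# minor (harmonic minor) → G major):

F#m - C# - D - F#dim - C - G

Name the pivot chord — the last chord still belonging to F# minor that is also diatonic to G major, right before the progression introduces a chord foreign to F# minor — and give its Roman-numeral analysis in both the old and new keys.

Chords diatonic to F# minor: F#m, G#dim, Aaug, Bm, C#, D, E#dim.
Reading the progression, the first chord not in that set is F#dim, so the modulation leaves F# minor there.
The chord immediately before F#dim is D, which is diatonic to both keys: VI in F# minor and V in G major.

D — VI in F# minor, V in G major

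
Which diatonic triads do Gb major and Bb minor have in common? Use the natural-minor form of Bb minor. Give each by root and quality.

Gb, Bbm, Db, Ebm

Triads in Gb major: Gb major (I), Ab minor (ii), Bb minor (iii), Cb major (IV), Db major (V), Eb minor (vi), F diminished (vii°).
Triads in Bb minor (natural minor): Bb minor (i), C diminished (ii°), Db major (III), Eb minor (iv), F minor (v), Gb major (VI), Ab major (VII).
Shared triads with their functions: Gb major (I in Gb major, VI in Bb minor); Bb minor (iii in Gb major, i in Bb minor); Db major (V in Gb major, III in Bb minor); Eb minor (vi in Gb major, iv in Bb minor).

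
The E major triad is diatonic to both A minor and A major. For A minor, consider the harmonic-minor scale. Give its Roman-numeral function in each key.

The scale of A minor (harmonic minor) is A B C D E F G#; E is degree 5, and the triad built there (E-G#-B) is major, so it is V.
The scale of A major is A B C# D E F# G#; E is degree 5, and the triad built there (E-G#-B) is major, so it is V.

V in A minor; V in A major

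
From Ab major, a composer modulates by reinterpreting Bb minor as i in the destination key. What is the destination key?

The numeral i denotes a minor triad on scale degree 1. With Bb on degree 1, the tonic of the new key is Bb.
Degree 1 carries a minor triad in minor keys, so the destination is Bb minor.
Check: the diatonic triads of Bb minor (natural minor) are Bbm (i), Cdim (ii°), Db (III), Ebm (iv), Fm (v), Gb (VI), Ab (VII) — Bb minor is indeed i.

Bb minor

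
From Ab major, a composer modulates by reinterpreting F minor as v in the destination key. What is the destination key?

Bb minor

The numeral v denotes a minor triad on scale degree 5. With F on degree 5, the tonic of the new key is Bb.
Degree 5 carries a minor triad in natural-minor keys, so the destination is Bb minor.
Check: the diatonic triads of Bb minor (natural minor) are Bbm (i), Cdim (ii°), Db (III), Ebm (iv), Fm (v), Gb (VI), Ab (VII) — F minor is indeed v.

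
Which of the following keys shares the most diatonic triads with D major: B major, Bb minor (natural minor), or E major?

Triads of D major: D (I), Em (ii), F#m (iii), G (IV), A (V), Bm (vi), C#dim (vii°).
B major shares 0: none.
Bb minor (natural minor) shares 0: none.
E major shares 2: F#m, A.
The most common triads (2) are shared with E major.

E major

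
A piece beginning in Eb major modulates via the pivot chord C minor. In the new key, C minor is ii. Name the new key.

Bb major

The numeral ii denotes a minor triad on scale degree 2. With C on degree 2, the tonic of the new key is Bb.
Degree 2 carries a minor triad in major keys, so the destination is Bb major.
Check: the diatonic triads of Bb major are Bb (I), Cm (ii), Dm (iii), Eb (IV), F (V), Gm (vi), Adim (vii°) — C minor is indeed ii.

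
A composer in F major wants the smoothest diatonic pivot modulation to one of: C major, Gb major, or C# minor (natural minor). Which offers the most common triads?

Triads of F major: F (I), Gm (ii), Am (iii), Bb (IV), C (V), Dm (vi), Edim (vii°).
C major shares 4: F, Am, C, Dm.
Gb major shares 0: none.
C# minor (natural minor) shares 0: none.
The most common triads (4) are shared with C major.

C major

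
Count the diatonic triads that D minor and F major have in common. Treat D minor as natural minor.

7

Diatonic triads of D minor (natural minor): Dm (i), Edim (ii°), F (III), Gm (iv), Am (v), Bb (VI), C (VII).
Diatonic triads of F major: F (I), Gm (ii), Am (iii), Bb (IV), C (V), Dm (vi), Edim (vii°).
Matching root and quality in both lists: Dm, Edim, F, Gm, Am, Bb, C.
That gives 7 common triads.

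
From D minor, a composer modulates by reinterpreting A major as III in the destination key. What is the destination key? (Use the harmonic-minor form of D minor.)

The numeral III denotes a major triad on scale degree 3. With A on degree 3, the tonic of the new key is F#.
Degree 3 carries a major triad in natural-minor keys, so the destination is F# minor.
Check: the diatonic triads of F# minor (natural minor) are F#m (i), G#dim (ii°), A (III), Bm (iv), C#m (v), D (VI), E (VII) — A major is indeed III.

F# minor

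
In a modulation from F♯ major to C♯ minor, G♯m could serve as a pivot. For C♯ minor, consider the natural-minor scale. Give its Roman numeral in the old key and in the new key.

ii in F♯ major; v in C♯ minor

The scale of F♯ major is F♯ G♯ A♯ B C♯ D♯ E♯; G♯ is degree 2, and the triad built there (G♯-B-D♯) is minor, so it is ii.
The scale of C♯ minor (natural minor) is C♯ D♯ E F♯ G♯ A B; G♯ is degree 5, and the triad built there (G♯-B-D♯) is minor, so it is v.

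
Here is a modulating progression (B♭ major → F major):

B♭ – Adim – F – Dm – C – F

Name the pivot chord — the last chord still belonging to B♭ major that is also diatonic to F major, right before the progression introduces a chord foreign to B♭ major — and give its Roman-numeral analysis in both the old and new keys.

Dm — iii in B♭ major, vi in F major

Chords diatonic to B♭ major: B♭, Cm, Dm, E♭, F, Gm, Adim.
Reading the progression, the first chord not in that set is C, so the modulation leaves B♭ major there.
The chord immediately before C is Dm, which is diatonic to both keys: iii in B♭ major and vi in F major.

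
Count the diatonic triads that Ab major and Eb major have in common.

4

Diatonic triads of Ab major: Ab (I), Bbm (ii), Cm (iii), Db (IV), Eb (V), Fm (vi), Gdim (vii°).
Diatonic triads of Eb major: Eb (I), Fm (ii), Gm (iii), Ab (IV), Bb (V), Cm (vi), Ddim (vii°).
Matching root and quality in both lists: Ab, Cm, Eb, Fm.
That gives 4 common triads.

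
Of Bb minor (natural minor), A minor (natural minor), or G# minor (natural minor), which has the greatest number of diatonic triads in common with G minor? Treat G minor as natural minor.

A minor

Triads of G minor (natural minor): Gm (i), Adim (ii°), Bb (III), Cm (iv), Dm (v), Eb (VI), F (VII).
Bb minor (natural minor) shares 0: none.
A minor (natural minor) shares 2: Dm, F.
G# minor (natural minor) shares 0: none.
The most common triads (2) are shared with A minor.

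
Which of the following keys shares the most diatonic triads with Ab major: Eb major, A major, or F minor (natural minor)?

F minor

Triads of Ab major: Ab major (I), Bb minor (ii), C minor (iii), Db major (IV), Eb major (V), F minor (vi), G diminished (vii°).
Eb major shares 4: Ab, Cm, Eb, Fm.
A major shares 0: none.
F minor (natural minor) shares 7: Ab, Bbm, Cm, Db, Eb, Fm, Gdim.
The most common triads (7) are shared with F minor.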